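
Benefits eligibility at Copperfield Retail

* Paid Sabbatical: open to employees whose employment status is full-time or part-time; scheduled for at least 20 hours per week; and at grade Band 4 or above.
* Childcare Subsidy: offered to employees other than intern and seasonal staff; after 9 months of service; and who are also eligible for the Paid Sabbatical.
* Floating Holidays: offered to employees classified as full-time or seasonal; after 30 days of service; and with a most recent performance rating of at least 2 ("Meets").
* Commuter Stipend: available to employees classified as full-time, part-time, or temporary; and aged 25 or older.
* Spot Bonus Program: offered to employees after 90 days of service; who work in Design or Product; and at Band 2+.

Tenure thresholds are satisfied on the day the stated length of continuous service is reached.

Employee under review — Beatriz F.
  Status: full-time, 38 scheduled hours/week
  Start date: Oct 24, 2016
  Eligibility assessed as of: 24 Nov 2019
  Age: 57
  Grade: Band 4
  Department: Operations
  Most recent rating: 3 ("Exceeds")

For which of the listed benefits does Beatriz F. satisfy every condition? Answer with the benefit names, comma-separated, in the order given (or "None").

Paid Sabbatical, Childcare Subsidy, Floating Holidays, Commuter Stipend

Service from Oct 24, 2016 to 24 Nov 2019: 1126 days.
Paid Sabbatical — status full-time ✓; 38 hrs/wk ≥ 20 ✓; grade Band 4 ≥ Band 4 ✓ → eligible.
Childcare Subsidy — status full-time ✓ (not excluded); service 1126 days ≥ 9 months (≈270 days) ✓; eligible for Paid Sabbatical ✓ → eligible.
Floating Holidays — status full-time ✓; service 1126 days ≥ 30 days ✓; rating 3 ≥ 2 ✓ → eligible.
Commuter Stipend — status full-time ✓; age 57 ≥ 25 ✓ → eligible.
Spot Bonus Program — service 1126 days ≥ 90 days ✓; dept Operations ✗ → not eligible.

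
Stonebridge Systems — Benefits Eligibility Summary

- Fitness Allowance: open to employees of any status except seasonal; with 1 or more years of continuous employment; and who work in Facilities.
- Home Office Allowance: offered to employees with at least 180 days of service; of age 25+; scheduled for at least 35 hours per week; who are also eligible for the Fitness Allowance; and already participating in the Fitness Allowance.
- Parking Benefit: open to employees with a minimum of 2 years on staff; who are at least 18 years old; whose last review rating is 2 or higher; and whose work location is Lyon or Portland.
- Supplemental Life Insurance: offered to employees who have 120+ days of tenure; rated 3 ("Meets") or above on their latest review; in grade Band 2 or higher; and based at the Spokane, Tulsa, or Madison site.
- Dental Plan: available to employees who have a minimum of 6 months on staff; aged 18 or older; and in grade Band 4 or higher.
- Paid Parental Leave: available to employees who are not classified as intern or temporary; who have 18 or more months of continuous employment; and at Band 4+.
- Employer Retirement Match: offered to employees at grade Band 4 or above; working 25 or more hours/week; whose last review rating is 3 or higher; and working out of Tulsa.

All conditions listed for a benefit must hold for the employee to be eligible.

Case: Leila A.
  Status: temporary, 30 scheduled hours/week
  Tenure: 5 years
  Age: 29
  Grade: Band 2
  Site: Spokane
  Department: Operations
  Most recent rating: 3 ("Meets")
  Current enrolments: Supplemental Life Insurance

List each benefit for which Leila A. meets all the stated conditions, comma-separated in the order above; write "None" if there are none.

Fitness Allowance — status temporary ✓ (not excluded); service 5 years ≥ 1 year ✓; dept Operations ✗ → not eligible.
Home Office Allowance — service 5 years ≥ 180 days ✓; age 29 ≥ 25 ✓; 30 hrs/wk < 35 ✗ → not eligible.
Parking Benefit — service 5 years ≥ 2 years ✓; age 29 ≥ 18 ✓; rating 3 ≥ 2 ✓; site Spokane ✗ (not Lyon or Portland) → not eligible.
Supplemental Life Insurance — service 5 years ≥ 120 days ✓; rating 3 ≥ 3 ✓; grade Band 2 ≥ Band 2 ✓; site Spokane ✓ → eligible.
Dental Plan — service 5 years ≥ 6 months (≈180 days) ✓; age 29 ≥ 18 ✓; grade Band 2 < Band 4 ✗ → not eligible.
Paid Parental Leave — status temporary ✗ (excluded) → not eligible.
Employer Retirement Match — grade Band 2 < Band 4 ✗ → not eligible.

Supplemental Life Insurance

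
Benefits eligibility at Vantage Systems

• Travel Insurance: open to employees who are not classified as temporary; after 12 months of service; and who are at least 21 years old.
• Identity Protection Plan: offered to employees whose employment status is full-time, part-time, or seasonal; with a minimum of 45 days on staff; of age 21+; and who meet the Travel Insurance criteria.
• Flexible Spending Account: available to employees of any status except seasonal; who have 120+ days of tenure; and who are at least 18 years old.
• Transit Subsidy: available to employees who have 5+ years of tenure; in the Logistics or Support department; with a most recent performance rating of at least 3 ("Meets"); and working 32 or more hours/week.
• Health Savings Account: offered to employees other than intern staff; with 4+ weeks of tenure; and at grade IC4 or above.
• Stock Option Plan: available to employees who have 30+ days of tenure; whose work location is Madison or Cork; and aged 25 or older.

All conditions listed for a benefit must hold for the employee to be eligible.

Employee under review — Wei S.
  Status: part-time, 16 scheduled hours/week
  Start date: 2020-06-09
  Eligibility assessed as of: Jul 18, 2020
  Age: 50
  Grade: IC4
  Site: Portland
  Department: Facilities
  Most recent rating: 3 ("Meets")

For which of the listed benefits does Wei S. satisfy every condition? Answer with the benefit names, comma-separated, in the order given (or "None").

Health Savings Account

Service from 2020-06-09 to Jul 18, 2020: 39 days.
Travel Insurance — status part-time ✓ (not excluded); service 39 days < 12 months (≈360 days) ✗ → not eligible.
Identity Protection Plan — status part-time ✓; service 39 days < 45 days ✗ → not eligible.
Flexible Spending Account — status part-time ✓ (not excluded); service 39 days < 120 days ✗ → not eligible.
Transit Subsidy — service 39 days < 5 years (≈1825 days) ✗ → not eligible.
Health Savings Account — status part-time ✓ (not excluded); service 39 days ≥ 4 weeks (≈28 days) ✓; grade IC4 ≥ IC4 ✓ → eligible.
Stock Option Plan — service 39 days ≥ 30 days ✓; site Portland ✗ (not Madison or Cork) → not eligible.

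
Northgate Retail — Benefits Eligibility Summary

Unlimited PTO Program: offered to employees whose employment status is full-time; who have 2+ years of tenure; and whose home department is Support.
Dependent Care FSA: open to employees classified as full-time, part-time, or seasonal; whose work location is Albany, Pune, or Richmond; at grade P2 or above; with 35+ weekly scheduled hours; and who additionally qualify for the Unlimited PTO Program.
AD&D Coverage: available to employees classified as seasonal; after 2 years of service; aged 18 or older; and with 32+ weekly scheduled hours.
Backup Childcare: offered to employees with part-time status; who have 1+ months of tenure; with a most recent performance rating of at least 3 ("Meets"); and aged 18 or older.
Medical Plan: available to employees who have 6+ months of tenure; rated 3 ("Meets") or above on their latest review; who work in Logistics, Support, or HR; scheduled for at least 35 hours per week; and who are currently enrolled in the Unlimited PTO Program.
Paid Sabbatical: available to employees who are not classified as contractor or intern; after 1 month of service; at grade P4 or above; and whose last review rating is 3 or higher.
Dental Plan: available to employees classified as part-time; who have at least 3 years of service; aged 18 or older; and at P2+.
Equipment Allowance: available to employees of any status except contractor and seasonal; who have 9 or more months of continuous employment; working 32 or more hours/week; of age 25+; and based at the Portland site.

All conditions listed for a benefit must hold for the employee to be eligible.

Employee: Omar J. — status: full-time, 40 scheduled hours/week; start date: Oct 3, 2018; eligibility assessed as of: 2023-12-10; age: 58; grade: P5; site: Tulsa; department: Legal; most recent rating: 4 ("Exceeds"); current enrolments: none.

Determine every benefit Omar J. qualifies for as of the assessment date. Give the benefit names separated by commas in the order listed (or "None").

Service from Oct 3, 2018 to 2023-12-10: 1894 days.
Unlimited PTO Program — status full-time ✓; service 1894 days ≥ 2 years (≈730 days) ✓; dept Legal ✗ → not eligible.
Dependent Care FSA — status full-time ✓; site Tulsa ✗ (not Albany, Pune, or Richmond) → not eligible.
AD&D Coverage — status full-time ✗ (requires seasonal) → not eligible.
Backup Childcare — status full-time ✗ (requires part-time) → not eligible.
Medical Plan — service 1894 days ≥ 6 months (≈180 days) ✓; rating 4 ≥ 3 ✓; dept Legal ✗ → not eligible.
Paid Sabbatical — status full-time ✓ (not excluded); service 1894 days ≥ 1 month (≈30 days) ✓; grade P5 ≥ P4 ✓; rating 4 ≥ 3 ✓ → eligible.
Dental Plan — status full-time ✗ (requires part-time) → not eligible.
Equipment Allowance — status full-time ✓ (not excluded); service 1894 days ≥ 9 months (≈270 days) ✓; 40 hrs/wk ≥ 32 ✓; age 58 ≥ 25 ✓; site Tulsa ✗ (not Portland) → not eligible.

Paid Sabbatical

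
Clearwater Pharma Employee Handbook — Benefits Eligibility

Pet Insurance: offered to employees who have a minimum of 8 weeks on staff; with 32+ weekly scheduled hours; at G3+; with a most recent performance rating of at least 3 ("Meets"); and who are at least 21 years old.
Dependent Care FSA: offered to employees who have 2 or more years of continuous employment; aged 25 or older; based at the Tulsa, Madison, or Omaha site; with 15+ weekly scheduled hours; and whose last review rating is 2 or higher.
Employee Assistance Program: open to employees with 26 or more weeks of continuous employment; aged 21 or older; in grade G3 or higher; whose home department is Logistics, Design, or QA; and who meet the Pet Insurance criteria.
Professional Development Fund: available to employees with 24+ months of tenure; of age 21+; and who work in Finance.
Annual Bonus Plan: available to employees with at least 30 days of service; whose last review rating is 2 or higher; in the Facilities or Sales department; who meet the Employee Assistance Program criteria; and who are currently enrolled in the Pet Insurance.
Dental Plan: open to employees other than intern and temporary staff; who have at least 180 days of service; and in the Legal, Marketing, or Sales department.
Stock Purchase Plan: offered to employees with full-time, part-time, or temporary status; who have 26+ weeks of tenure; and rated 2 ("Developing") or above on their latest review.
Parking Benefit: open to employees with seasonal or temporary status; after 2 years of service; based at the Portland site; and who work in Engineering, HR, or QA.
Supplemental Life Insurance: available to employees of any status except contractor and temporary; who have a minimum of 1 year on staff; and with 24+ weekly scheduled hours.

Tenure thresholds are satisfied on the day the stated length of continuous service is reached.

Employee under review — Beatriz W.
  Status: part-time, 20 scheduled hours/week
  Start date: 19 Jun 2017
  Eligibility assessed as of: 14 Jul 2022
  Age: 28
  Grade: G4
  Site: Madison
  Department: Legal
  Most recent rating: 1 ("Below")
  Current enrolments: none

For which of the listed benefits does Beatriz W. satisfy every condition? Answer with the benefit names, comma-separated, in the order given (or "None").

Service from 19 Jun 2017 to 14 Jul 2022: 1851 days.
Pet Insurance — service 1851 days ≥ 8 weeks (≈56 days) ✓; 20 hrs/wk < 32 ✗ → not eligible.
Dependent Care FSA — service 1851 days ≥ 2 years (≈730 days) ✓; age 28 ≥ 25 ✓; site Madison ✓; 20 hrs/wk ≥ 15 ✓; rating 1 < 2 ✗ → not eligible.
Employee Assistance Program — service 1851 days ≥ 26 weeks (≈182 days) ✓; age 28 ≥ 21 ✓; grade G4 ≥ G3 ✓; dept Legal ✗ → not eligible.
Professional Development Fund — service 1851 days ≥ 24 months (≈720 days) ✓; age 28 ≥ 21 ✓; dept Legal ✗ → not eligible.
Annual Bonus Plan — service 1851 days ≥ 30 days ✓; rating 1 < 2 ✗ → not eligible.
Dental Plan — status part-time ✓ (not excluded); service 1851 days ≥ 180 days ✓; dept Legal ✓ → eligible.
Stock Purchase Plan — status part-time ✓; service 1851 days ≥ 26 weeks (≈182 days) ✓; rating 1 < 2 ✗ → not eligible.
Parking Benefit — status part-time ✗ (requires seasonal or temporary) → not eligible.
Supplemental Life Insurance — status part-time ✓ (not excluded); service 1851 days ≥ 1 year (≈365 days) ✓; 20 hrs/wk < 24 ✗ → not eligible.

Dental Plan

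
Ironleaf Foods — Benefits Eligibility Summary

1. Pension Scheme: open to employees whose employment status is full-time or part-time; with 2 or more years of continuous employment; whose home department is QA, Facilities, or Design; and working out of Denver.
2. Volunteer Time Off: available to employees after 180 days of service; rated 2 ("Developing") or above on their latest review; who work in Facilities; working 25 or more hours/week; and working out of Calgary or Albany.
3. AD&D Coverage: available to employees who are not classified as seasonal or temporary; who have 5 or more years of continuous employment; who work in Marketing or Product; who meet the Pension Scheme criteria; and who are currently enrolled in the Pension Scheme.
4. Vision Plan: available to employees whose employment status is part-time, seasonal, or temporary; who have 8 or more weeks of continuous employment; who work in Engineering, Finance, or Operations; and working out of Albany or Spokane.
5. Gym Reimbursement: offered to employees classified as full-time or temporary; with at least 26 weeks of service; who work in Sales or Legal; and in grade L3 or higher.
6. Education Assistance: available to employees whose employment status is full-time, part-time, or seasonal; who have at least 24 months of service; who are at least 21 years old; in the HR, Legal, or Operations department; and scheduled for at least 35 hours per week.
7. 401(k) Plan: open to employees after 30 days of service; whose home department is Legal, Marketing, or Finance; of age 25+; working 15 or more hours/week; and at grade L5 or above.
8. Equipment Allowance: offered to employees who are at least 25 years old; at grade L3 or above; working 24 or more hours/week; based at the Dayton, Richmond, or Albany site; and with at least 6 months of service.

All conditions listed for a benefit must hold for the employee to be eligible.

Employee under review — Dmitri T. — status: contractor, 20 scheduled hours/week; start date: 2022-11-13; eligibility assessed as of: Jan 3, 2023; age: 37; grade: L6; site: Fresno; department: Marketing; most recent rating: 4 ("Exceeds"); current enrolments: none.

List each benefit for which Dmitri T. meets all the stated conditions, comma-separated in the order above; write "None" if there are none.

Service from 2022-11-13 to Jan 3, 2023: 51 days.
Pension Scheme — status contractor ✗ (requires full-time or part-time) → not eligible.
Volunteer Time Off — service 51 days < 180 days ✗ → not eligible.
AD&D Coverage — status contractor ✓ (not excluded); service 51 days < 5 years (≈1825 days) ✗ → not eligible.
Vision Plan — status contractor ✗ (requires part-time, seasonal, or temporary) → not eligible.
Gym Reimbursement — status contractor ✗ (requires full-time or temporary) → not eligible.
Education Assistance — status contractor ✗ (requires full-time, part-time, or seasonal) → not eligible.
401(k) Plan — service 51 days ≥ 30 days ✓; dept Marketing ✓; age 37 ≥ 25 ✓; 20 hrs/wk ≥ 15 ✓; grade L6 ≥ L5 ✓ → eligible.
Equipment Allowance — age 37 ≥ 25 ✓; grade L6 ≥ L3 ✓; 20 hrs/wk < 24 ✗ → not eligible.

401(k) Plan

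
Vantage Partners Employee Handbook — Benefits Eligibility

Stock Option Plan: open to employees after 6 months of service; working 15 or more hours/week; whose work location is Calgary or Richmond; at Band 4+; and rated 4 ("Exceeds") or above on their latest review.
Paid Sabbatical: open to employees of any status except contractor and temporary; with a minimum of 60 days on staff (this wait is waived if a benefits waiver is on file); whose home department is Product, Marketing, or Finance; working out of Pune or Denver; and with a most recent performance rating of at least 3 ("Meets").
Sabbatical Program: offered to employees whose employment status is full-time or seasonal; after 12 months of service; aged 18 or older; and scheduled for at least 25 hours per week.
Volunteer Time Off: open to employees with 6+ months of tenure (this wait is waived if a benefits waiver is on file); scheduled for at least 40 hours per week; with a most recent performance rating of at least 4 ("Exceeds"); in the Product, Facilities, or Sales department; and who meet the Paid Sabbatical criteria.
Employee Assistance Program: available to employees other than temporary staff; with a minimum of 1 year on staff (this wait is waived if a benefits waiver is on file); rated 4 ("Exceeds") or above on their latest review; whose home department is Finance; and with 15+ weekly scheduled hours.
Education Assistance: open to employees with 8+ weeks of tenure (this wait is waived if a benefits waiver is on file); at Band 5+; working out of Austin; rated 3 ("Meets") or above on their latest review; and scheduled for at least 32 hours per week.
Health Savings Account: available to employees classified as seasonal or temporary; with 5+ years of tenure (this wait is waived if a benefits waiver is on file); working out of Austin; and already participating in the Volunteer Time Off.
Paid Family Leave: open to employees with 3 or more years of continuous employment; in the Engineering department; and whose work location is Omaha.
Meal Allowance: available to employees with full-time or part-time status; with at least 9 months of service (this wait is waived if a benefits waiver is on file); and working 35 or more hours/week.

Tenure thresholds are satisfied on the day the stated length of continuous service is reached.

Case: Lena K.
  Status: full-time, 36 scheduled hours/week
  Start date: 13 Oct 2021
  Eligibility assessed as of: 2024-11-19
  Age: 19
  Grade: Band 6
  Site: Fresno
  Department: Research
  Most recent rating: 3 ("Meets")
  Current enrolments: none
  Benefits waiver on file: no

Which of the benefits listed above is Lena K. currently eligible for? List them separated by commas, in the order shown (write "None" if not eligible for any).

Sabbatical Program, Meal Allowance

Service from 13 Oct 2021 to 2024-11-19: 1133 days.
Stock Option Plan — service 1133 days ≥ 6 months (≈180 days) ✓; 36 hrs/wk ≥ 15 ✓; site Fresno ✗ (not Calgary or Richmond) → not eligible.
Paid Sabbatical — status full-time ✓ (not excluded); no waiver, service 1133 days ≥ 60 days ✓; dept Research ✗ → not eligible.
Sabbatical Program — status full-time ✓; service 1133 days ≥ 12 months (≈360 days) ✓; age 19 ≥ 18 ✓; 36 hrs/wk ≥ 25 ✓ → eligible.
Volunteer Time Off — no waiver, service 1133 days ≥ 6 months (≈180 days) ✓; 36 hrs/wk < 40 ✗ → not eligible.
Employee Assistance Program — status full-time ✓ (not excluded); no waiver, service 1133 days ≥ 1 year (≈365 days) ✓; rating 3 < 4 ✗ → not eligible.
Education Assistance — no waiver, service 1133 days ≥ 8 weeks (≈56 days) ✓; grade Band 6 ≥ Band 5 ✓; site Fresno ✗ (not Austin) → not eligible.
Health Savings Account — status full-time ✗ (requires seasonal or temporary) → not eligible.
Paid Family Leave — service 1133 days ≥ 3 years (≈1095 days) ✓; dept Research ✗ → not eligible.
Meal Allowance — status full-time ✓; no waiver, service 1133 days ≥ 9 months (≈270 days) ✓; 36 hrs/wk ≥ 35 ✓ → eligible.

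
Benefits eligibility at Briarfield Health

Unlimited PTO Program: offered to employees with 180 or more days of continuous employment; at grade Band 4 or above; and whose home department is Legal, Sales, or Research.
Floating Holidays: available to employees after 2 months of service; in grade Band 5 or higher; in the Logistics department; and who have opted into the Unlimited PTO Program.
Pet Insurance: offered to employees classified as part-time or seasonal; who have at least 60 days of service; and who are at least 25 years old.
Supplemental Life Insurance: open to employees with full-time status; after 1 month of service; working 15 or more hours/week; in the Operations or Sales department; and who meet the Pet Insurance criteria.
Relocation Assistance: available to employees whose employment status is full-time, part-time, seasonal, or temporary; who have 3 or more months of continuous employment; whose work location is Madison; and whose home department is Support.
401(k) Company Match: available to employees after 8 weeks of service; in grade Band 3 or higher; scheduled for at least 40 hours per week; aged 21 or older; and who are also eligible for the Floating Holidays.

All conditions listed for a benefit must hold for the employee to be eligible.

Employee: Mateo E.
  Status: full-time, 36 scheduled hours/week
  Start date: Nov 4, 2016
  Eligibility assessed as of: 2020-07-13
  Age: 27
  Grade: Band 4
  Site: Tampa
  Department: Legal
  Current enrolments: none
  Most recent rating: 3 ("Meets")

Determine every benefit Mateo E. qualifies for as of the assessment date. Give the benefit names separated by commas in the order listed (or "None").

Service from Nov 4, 2016 to 2020-07-13: 1347 days.
Unlimited PTO Program — service 1347 days ≥ 180 days ✓; grade Band 4 ≥ Band 4 ✓; dept Legal ✓ → eligible.
Floating Holidays — service 1347 days ≥ 2 months (≈60 days) ✓; grade Band 4 < Band 5 ✗ → not eligible.
Pet Insurance — status full-time ✗ (requires part-time or seasonal) → not eligible.
Supplemental Life Insurance — status full-time ✓; service 1347 days ≥ 1 month (≈30 days) ✓; 36 hrs/wk ≥ 15 ✓; dept Legal ✗ → not eligible.
Relocation Assistance — status full-time ✓; service 1347 days ≥ 3 months (≈90 days) ✓; site Tampa ✗ (not Madison) → not eligible.
401(k) Company Match — service 1347 days ≥ 8 weeks (≈56 days) ✓; grade Band 4 ≥ Band 3 ✓; 36 hrs/wk < 40 ✗ → not eligible.

Unlimited PTO Program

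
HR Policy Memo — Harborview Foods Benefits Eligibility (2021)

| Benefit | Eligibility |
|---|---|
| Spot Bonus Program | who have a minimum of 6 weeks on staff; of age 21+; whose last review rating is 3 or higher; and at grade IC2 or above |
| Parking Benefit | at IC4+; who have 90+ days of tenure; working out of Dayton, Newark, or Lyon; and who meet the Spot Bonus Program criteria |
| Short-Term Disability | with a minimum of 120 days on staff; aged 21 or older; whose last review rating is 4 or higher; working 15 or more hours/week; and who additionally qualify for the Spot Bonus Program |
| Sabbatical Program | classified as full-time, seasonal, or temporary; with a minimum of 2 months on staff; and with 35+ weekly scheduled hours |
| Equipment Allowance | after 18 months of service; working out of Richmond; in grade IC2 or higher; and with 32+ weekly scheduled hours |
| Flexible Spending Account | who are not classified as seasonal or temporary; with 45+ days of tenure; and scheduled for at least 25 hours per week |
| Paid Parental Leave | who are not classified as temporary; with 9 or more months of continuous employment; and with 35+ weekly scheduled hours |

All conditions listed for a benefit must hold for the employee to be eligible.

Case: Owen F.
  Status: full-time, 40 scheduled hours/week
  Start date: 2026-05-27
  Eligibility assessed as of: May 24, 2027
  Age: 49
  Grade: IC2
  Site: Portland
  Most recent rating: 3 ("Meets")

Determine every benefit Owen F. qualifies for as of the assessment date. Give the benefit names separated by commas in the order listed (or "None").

Spot Bonus Program, Sabbatical Program, Flexible Spending Account, Paid Parental Leave

Service from 2026-05-27 to May 24, 2027: 362 days.
Spot Bonus Program — service 362 days ≥ 6 weeks (≈42 days) ✓; age 49 ≥ 21 ✓; rating 3 ≥ 3 ✓; grade IC2 ≥ IC2 ✓ → eligible.
Parking Benefit — grade IC2 < IC4 ✗ → not eligible.
Short-Term Disability — service 362 days ≥ 120 days ✓; age 49 ≥ 21 ✓; rating 3 < 4 ✗ → not eligible.
Sabbatical Program — status full-time ✓; service 362 days ≥ 2 months (≈60 days) ✓; 40 hrs/wk ≥ 35 ✓ → eligible.
Equipment Allowance — service 362 days < 18 months (≈540 days) ✗ → not eligible.
Flexible Spending Account — status full-time ✓ (not excluded); service 362 days ≥ 45 days ✓; 40 hrs/wk ≥ 25 ✓ → eligible.
Paid Parental Leave — status full-time ✓ (not excluded); service 362 days ≥ 9 months (≈270 days) ✓; 40 hrs/wk ≥ 35 ✓ → eligible.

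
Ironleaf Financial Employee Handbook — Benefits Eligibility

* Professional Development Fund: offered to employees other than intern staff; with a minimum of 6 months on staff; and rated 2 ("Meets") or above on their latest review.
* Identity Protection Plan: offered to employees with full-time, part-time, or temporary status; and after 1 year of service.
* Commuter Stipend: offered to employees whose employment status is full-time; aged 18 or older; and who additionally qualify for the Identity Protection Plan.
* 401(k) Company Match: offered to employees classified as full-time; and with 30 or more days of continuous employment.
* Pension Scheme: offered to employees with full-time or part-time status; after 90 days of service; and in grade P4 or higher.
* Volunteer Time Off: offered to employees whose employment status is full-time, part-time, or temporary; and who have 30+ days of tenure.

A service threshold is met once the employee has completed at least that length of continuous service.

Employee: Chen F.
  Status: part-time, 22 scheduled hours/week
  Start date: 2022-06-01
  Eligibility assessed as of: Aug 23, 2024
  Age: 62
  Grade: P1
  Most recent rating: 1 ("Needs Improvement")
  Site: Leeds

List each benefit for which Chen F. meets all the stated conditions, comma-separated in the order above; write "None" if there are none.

Identity Protection Plan, Volunteer Time Off

Service from 2022-06-01 to Aug 23, 2024: 814 days.
Professional Development Fund — status part-time ✓ (not excluded); service 814 days ≥ 6 months (≈180 days) ✓; rating 1 < 2 ✗ → not eligible.
Identity Protection Plan — status part-time ✓; service 814 days ≥ 1 year (≈365 days) ✓ → eligible.
Commuter Stipend — status part-time ✗ (requires full-time) → not eligible.
401(k) Company Match — status part-time ✗ (requires full-time) → not eligible.
Pension Scheme — status part-time ✓; service 814 days ≥ 90 days ✓; grade P1 < P4 ✗ → not eligible.
Volunteer Time Off — status part-time ✓; service 814 days ≥ 30 days ✓ → eligible.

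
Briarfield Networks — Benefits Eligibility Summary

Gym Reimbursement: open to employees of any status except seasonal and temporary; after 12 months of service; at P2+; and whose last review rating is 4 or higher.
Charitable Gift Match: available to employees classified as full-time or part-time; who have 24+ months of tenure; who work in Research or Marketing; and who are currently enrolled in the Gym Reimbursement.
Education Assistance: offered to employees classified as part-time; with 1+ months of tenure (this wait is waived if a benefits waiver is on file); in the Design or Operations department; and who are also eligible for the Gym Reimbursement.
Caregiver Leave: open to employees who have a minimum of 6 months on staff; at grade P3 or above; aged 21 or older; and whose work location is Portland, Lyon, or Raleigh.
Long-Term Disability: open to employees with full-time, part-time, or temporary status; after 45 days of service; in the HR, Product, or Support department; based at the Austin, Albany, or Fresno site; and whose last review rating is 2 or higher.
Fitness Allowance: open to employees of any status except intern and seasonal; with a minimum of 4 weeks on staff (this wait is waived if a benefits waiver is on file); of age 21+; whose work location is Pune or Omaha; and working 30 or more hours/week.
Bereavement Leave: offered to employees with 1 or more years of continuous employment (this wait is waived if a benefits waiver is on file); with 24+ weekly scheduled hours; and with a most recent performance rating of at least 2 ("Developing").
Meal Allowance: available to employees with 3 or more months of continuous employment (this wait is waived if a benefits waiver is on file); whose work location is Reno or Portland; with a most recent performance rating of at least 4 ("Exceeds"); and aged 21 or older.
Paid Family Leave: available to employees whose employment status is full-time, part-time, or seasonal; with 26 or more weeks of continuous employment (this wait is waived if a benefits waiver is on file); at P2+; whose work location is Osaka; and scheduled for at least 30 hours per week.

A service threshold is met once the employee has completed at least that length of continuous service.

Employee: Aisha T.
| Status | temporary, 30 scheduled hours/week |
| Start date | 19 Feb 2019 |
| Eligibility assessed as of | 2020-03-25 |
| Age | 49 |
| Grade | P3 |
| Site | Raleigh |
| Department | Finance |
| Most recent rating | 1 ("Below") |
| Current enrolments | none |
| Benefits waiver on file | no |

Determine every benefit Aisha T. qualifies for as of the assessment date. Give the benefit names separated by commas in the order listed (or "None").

Service from 19 Feb 2019 to 2020-03-25: 400 days.
Gym Reimbursement — status temporary ✗ (excluded) → not eligible.
Charitable Gift Match — status temporary ✗ (requires full-time or part-time) → not eligible.
Education Assistance — status temporary ✗ (requires part-time) → not eligible.
Caregiver Leave — service 400 days ≥ 6 months (≈180 days) ✓; grade P3 ≥ P3 ✓; age 49 ≥ 21 ✓; site Raleigh ✓ → eligible.
Long-Term Disability — status temporary ✓; service 400 days ≥ 45 days ✓; dept Finance ✗ → not eligible.
Fitness Allowance — status temporary ✓ (not excluded); no waiver, service 400 days ≥ 4 weeks (≈28 days) ✓; age 49 ≥ 21 ✓; site Raleigh ✗ (not Pune or Omaha) → not eligible.
Bereavement Leave — no waiver, service 400 days ≥ 1 year (≈365 days) ✓; 30 hrs/wk ≥ 24 ✓; rating 1 < 2 ✗ → not eligible.
Meal Allowance — no waiver, service 400 days ≥ 3 months (≈90 days) ✓; site Raleigh ✗ (not Reno or Portland) → not eligible.
Paid Family Leave — status temporary ✗ (requires full-time, part-time, or seasonal) → not eligible.

Caregiver Leave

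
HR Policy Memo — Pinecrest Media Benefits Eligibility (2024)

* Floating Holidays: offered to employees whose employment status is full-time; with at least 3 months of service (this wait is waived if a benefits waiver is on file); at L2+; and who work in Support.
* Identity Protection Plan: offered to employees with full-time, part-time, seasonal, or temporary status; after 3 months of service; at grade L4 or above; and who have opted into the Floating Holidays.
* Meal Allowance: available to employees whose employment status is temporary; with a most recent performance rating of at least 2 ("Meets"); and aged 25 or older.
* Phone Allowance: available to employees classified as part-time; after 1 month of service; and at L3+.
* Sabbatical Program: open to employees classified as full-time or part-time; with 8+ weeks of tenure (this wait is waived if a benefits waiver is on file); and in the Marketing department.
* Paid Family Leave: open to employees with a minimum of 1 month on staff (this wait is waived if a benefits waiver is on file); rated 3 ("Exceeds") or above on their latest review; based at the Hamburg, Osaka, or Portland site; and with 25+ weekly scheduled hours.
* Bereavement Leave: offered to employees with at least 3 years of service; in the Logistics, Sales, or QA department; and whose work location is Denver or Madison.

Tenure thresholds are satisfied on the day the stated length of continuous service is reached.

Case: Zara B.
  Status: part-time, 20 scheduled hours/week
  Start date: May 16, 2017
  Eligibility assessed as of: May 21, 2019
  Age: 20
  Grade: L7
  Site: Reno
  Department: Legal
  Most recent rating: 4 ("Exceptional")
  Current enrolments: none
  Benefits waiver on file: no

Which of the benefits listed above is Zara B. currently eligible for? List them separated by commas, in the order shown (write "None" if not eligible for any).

Phone Allowance

Service from May 16, 2017 to May 21, 2019: 735 days.
Floating Holidays — status part-time ✗ (requires full-time) → not eligible.
Identity Protection Plan — status part-time ✓; service 735 days ≥ 3 months (≈90 days) ✓; grade L7 ≥ L4 ✓; not enrolled in Floating Holidays ✗ → not eligible.
Meal Allowance — status part-time ✗ (requires temporary) → not eligible.
Phone Allowance — status part-time ✓; service 735 days ≥ 1 month (≈30 days) ✓; grade L7 ≥ L3 ✓ → eligible.
Sabbatical Program — status part-time ✓; no waiver, service 735 days ≥ 8 weeks (≈56 days) ✓; dept Legal ✗ → not eligible.
Paid Family Leave — no waiver, service 735 days ≥ 1 month (≈30 days) ✓; rating 4 ≥ 3 ✓; site Reno ✗ (not Hamburg, Osaka, or Portland) → not eligible.
Bereavement Leave — service 735 days < 3 years (≈1095 days) ✗ → not eligible.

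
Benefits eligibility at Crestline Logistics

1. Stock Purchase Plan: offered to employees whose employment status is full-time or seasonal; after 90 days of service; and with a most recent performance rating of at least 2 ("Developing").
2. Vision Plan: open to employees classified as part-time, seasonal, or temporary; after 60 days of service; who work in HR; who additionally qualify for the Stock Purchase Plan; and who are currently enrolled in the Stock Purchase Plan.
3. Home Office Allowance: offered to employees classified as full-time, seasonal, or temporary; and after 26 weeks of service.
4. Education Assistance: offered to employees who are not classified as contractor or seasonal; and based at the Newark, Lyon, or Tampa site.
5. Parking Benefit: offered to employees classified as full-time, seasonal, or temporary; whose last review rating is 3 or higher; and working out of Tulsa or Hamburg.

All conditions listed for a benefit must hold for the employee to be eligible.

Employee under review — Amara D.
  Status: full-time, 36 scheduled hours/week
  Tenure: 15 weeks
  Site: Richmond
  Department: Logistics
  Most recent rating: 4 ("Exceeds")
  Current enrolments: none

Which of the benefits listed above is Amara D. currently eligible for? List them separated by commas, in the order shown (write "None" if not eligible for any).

Stock Purchase Plan

Stock Purchase Plan — status full-time ✓; service 15 weeks ≥ 90 days ✓; rating 4 ≥ 2 ✓ → eligible.
Vision Plan — status full-time ✗ (requires part-time, seasonal, or temporary) → not eligible.
Home Office Allowance — status full-time ✓; service 15 weeks < 26 weeks ✗ → not eligible.
Education Assistance — status full-time ✓ (not excluded); site Richmond ✗ (not Newark, Lyon, or Tampa) → not eligible.
Parking Benefit — status full-time ✓; rating 4 ≥ 3 ✓; site Richmond ✗ (not Tulsa or Hamburg) → not eligible.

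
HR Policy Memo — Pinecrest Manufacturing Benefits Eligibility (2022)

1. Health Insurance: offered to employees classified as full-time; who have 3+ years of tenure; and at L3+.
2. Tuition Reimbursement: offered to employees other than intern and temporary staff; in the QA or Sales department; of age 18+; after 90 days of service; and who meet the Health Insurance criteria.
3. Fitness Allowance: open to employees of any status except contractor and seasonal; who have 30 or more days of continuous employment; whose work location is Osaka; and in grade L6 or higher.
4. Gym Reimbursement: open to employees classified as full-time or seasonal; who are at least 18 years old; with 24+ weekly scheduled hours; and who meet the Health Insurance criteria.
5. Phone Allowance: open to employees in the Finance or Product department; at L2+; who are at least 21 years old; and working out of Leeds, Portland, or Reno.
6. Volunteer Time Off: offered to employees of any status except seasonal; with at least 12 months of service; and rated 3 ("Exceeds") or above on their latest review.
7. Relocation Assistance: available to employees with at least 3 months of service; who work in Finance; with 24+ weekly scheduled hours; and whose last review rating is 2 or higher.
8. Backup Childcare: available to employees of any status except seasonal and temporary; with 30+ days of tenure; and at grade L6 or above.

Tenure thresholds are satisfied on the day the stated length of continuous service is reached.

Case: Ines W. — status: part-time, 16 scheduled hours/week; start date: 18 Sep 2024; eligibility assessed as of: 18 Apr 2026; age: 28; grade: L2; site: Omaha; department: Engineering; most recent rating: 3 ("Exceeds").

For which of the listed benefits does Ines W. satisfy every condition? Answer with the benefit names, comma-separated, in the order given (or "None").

Volunteer Time Off

Service from 18 Sep 2024 to 18 Apr 2026: 577 days.
Health Insurance — status part-time ✗ (requires full-time) → not eligible.
Tuition Reimbursement — status part-time ✓ (not excluded); dept Engineering ✗ → not eligible.
Fitness Allowance — status part-time ✓ (not excluded); service 577 days ≥ 30 days ✓; site Omaha ✗ (not Osaka) → not eligible.
Gym Reimbursement — status part-time ✗ (requires full-time or seasonal) → not eligible.
Phone Allowance — dept Engineering ✗ → not eligible.
Volunteer Time Off — status part-time ✓ (not excluded); service 577 days ≥ 12 months (≈360 days) ✓; rating 3 ≥ 3 ✓ → eligible.
Relocation Assistance — service 577 days ≥ 3 months (≈90 days) ✓; dept Engineering ✗ → not eligible.
Backup Childcare — status part-time ✓ (not excluded); service 577 days ≥ 30 days ✓; grade L2 < L6 ✗ → not eligible.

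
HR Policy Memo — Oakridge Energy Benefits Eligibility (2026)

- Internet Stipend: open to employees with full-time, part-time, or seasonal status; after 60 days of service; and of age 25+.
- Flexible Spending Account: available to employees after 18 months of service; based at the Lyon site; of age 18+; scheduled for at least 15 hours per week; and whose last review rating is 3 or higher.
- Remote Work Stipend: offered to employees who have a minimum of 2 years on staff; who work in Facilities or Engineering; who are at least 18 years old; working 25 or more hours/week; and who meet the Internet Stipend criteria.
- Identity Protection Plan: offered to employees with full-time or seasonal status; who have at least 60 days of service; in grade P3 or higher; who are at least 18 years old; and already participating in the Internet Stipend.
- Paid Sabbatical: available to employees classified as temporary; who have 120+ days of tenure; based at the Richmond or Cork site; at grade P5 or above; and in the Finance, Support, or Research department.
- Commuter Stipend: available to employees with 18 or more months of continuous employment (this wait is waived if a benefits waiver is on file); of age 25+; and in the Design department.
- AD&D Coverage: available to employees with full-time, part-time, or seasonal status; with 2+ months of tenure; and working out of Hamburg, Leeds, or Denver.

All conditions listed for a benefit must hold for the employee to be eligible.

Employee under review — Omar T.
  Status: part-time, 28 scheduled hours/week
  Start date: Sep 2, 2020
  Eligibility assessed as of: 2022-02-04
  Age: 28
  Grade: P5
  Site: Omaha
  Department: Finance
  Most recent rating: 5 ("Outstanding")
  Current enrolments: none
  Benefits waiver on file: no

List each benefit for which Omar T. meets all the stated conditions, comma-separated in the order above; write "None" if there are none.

Internet Stipend

Service from Sep 2, 2020 to 2022-02-04: 520 days.
Internet Stipend — status part-time ✓; service 520 days ≥ 60 days ✓; age 28 ≥ 25 ✓ → eligible.
Flexible Spending Account — service 520 days < 18 months (≈540 days) ✗ → not eligible.
Remote Work Stipend — service 520 days < 2 years (≈730 days) ✗ → not eligible.
Identity Protection Plan — status part-time ✗ (requires full-time or seasonal) → not eligible.
Paid Sabbatical — status part-time ✗ (requires temporary) → not eligible.
Commuter Stipend — no waiver, service 520 days < 18 months (≈540 days) ✗ → not eligible.
AD&D Coverage — status part-time ✓; service 520 days ≥ 2 months (≈60 days) ✓; site Omaha ✗ (not Hamburg, Leeds, or Denver) → not eligible.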